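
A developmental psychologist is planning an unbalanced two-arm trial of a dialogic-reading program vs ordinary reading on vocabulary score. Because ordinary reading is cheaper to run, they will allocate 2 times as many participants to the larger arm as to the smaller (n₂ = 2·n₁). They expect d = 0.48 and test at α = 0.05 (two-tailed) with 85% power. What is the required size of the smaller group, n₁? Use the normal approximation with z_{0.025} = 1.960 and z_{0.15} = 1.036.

n₁ = 59

With allocation ratio k = n₂/n₁ = 2, Var(x̄₁−x̄₂) = σ²(1/n₁ + 1/(k·n₁)) = σ²·(k+1)/(k·n₁).
So n₁ = (1 + 1/k)·((z_{α/2} + z_β)/d)² = 1.500 × (2.996/0.48)².
n₁ = 1.500 × 38.96 = 58.4.
Round up: n₁ = 59, giving n₂ = 2 × 59 = 118.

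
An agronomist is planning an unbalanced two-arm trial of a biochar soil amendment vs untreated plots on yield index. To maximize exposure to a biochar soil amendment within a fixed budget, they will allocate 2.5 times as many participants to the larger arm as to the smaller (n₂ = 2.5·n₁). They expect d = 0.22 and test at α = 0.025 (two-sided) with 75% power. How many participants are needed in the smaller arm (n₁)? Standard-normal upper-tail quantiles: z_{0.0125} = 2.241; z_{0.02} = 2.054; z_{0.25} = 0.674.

n₁ = 246

With allocation ratio k = n₂/n₁ = 2.5, Var(x̄₁−x̄₂) = σ²(1/n₁ + 1/(k·n₁)) = σ²·(k+1)/(k·n₁).
So n₁ = (1 + 1/k)·((z_{α/2} + z_β)/d)² = 1.400 × (2.915/0.22)².
n₁ = 1.400 × 175.56 = 245.8.
Round up: n₁ = 246, giving n₂ = 2.5 × 246 = 615.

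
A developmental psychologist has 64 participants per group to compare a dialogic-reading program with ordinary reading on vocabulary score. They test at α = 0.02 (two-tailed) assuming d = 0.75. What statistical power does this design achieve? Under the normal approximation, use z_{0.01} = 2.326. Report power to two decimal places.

power ≈ 0.97

For two equal groups, power = Φ(d·√(n/2) − z_{α/2}).
d·√(n/2) = 0.75 × √(64/2) = 0.75 × 5.657 = 4.243.
z_β = 4.243 − 2.326 = 1.917.
Power = Φ(1.917) = 0.972.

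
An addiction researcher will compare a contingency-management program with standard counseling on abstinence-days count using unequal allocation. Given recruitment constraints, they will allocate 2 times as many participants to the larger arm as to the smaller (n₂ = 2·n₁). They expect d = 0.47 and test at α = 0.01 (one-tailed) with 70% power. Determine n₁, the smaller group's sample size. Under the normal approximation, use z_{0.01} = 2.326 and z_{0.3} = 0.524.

n₁ = 56

With allocation ratio k = n₂/n₁ = 2, Var(x̄₁−x̄₂) = σ²(1/n₁ + 1/(k·n₁)) = σ²·(k+1)/(k·n₁).
So n₁ = (1 + 1/k)·((z_{α} + z_β)/d)² = 1.500 × (2.850/0.47)².
n₁ = 1.500 × 36.77 = 55.2.
Round up: n₁ = 56, giving n₂ = 2 × 56 = 112.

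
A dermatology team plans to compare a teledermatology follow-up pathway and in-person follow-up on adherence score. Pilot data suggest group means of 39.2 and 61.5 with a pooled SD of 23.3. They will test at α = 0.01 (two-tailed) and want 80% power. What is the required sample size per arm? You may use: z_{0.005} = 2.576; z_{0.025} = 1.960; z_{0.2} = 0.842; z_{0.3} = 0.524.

n = 26 per group

Cohen's d = |M₁ − M₂| / SD_pooled = |39.2 − 61.5| / 23.3 = 22.3 / 23.3 = 0.957.
For two independent groups with equal n: n = 2·((z_{α/2} + z_β) / d)².
z_{α/2} + z_β = 2.576 + 0.842 = 3.418.
n = 2 × (3.418 / 0.957)² = 2 × 3.572² = 2 × 12.76 = 25.5.
Round up to the next whole participant.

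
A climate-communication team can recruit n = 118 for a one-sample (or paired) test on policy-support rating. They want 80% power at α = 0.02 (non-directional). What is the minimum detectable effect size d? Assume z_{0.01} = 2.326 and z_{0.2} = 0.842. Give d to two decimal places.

d_min ≈ 0.29

For a single sample (or paired design) of n = 118: d_min = (z_{α/2} + z_β)/√n.
z-sum = 2.326 + 0.842 = 3.168.
d_min = 3.168 / √118 = 3.168 / 10.863 = 0.292.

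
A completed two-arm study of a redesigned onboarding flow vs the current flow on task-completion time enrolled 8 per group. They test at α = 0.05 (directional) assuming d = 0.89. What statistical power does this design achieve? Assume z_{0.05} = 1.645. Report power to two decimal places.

For two equal groups, power = Φ(d·√(n/2) − z_{α}).
d·√(n/2) = 0.89 × √(8/2) = 0.89 × 2.000 = 1.780.
z_β = 1.780 − 1.645 = 0.135.
Power = Φ(0.135) = 0.554.

power ≈ 0.55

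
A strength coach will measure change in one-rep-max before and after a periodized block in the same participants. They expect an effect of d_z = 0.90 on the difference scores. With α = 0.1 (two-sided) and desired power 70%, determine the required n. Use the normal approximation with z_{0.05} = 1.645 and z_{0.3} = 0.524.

For a paired (one-sample on differences) test: n = ((z_{α/2} + z_β) / d)².
z_{α/2} + z_β = 1.645 + 0.524 = 2.169.
n = (2.169 / 0.90)² = 2.410² = 5.81.
Round up.

n = 6 pairs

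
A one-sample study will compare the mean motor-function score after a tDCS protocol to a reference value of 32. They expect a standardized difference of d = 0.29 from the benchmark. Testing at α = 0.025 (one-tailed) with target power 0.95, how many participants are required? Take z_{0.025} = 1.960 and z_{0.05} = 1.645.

For a one-sample test: n = ((z_{α} + z_β) / d)².
z_{α} + z_β = 1.960 + 1.645 = 3.605.
n = (3.605 / 0.29)² = 12.431² = 154.53.
Round up.

n = 155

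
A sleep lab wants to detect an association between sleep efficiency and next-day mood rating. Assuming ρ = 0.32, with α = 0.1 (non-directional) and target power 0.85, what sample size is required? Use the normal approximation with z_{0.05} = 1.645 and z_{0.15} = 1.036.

n = 69

Fisher's z: C = ½·ln((1+r)/(1−r)) = ½·ln(1.9412) = 0.3316.
n = ((z_{α/2} + z_β)/C)² + 3.
(1.645 + 1.036) / 0.3316 = 2.681 / 0.3316 = 8.085.
n = 8.085² + 3 = 65.37 + 3 = 68.4.
Round up.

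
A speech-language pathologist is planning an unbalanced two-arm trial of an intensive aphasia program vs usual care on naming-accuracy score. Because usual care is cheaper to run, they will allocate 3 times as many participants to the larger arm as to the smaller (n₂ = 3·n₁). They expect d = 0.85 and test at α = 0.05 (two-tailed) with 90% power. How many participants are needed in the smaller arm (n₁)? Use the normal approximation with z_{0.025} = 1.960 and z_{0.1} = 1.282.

With allocation ratio k = n₂/n₁ = 3, Var(x̄₁−x̄₂) = σ²(1/n₁ + 1/(k·n₁)) = σ²·(k+1)/(k·n₁).
So n₁ = (1 + 1/k)·((z_{α/2} + z_β)/d)² = 1.333 × (3.242/0.85)².
n₁ = 1.333 × 14.55 = 19.4.
Round up: n₁ = 20, giving n₂ = 3 × 20 = 60.

n₁ = 20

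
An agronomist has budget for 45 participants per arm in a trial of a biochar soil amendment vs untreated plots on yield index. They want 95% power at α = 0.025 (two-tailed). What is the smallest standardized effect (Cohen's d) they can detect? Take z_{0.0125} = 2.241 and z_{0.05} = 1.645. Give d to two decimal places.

For two independent groups of n = 45 each: d_min = (z_{α/2} + z_β)·√(2/n).
z-sum = 2.241 + 1.645 = 3.886.
d_min = 3.886 × √(2/45) = 3.886 × 0.2108 = 0.819.

d_min ≈ 0.82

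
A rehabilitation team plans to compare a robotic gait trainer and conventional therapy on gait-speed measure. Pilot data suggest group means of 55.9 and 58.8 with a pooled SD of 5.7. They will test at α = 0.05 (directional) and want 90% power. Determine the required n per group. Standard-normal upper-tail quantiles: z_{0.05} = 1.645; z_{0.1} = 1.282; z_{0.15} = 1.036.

Cohen's d = |M₁ − M₂| / SD_pooled = |55.9 − 58.8| / 5.7 = 2.9 / 5.7 = 0.509.
For two independent groups with equal n: n = 2·((z_{α} + z_β) / d)².
z_{α} + z_β = 1.645 + 1.282 = 2.927.
n = 2 × (2.927 / 0.509)² = 2 × 5.750² = 2 × 33.07 = 66.1.
Round up to the next whole participant.

n = 67 per group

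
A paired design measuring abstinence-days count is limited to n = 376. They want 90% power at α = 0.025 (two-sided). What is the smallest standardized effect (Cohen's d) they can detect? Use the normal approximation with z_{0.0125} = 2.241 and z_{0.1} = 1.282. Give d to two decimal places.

d_min ≈ 0.18

For a single sample (or paired design) of n = 376: d_min = (z_{α/2} + z_β)/√n.
z-sum = 2.241 + 1.282 = 3.523.
d_min = 3.523 / √376 = 3.523 / 19.391 = 0.182.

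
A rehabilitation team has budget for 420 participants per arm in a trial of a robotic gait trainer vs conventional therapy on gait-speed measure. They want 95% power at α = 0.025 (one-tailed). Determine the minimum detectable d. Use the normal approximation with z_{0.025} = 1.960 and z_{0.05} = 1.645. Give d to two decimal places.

d_min ≈ 0.25

For two independent groups of n = 420 each: d_min = (z_{α} + z_β)·√(2/n).
z-sum = 1.960 + 1.645 = 3.605.
d_min = 3.605 × √(2/420) = 3.605 × 0.0690 = 0.249.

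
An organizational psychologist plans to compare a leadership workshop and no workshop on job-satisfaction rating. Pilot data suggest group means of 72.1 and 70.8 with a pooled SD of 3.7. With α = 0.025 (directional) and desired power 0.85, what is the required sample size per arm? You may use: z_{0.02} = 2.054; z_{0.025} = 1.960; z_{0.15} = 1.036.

Cohen's d = |M₁ − M₂| / SD_pooled = |72.1 − 70.8| / 3.7 = 1.3 / 3.7 = 0.351.
For two independent groups with equal n: n = 2·((z_{α} + z_β) / d)².
z_{α} + z_β = 1.960 + 1.036 = 2.996.
n = 2 × (2.996 / 0.351)² = 2 × 8.536² = 2 × 72.86 = 145.7.
Round up to the next whole participant.

n = 146 per group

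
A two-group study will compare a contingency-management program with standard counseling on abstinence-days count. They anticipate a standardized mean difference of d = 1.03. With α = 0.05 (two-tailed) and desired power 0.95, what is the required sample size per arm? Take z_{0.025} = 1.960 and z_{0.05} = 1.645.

n = 25 per group

For two independent groups with equal n: n = 2·((z_{α/2} + z_β) / d)².
z_{α/2} + z_β = 1.960 + 1.645 = 3.605.
n = 2 × (3.605 / 1.03)² = 2 × 3.500² = 2 × 12.25 = 24.5.
Round up to the next whole participant.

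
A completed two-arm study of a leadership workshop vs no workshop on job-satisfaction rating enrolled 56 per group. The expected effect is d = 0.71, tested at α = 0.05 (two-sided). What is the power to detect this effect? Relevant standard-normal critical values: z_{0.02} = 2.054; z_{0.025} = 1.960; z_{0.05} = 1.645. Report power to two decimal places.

For two equal groups, power = Φ(d·√(n/2) − z_{α/2}).
d·√(n/2) = 0.71 × √(56/2) = 0.71 × 5.292 = 3.757.
z_β = 3.757 − 1.960 = 1.797.
Power = Φ(1.797) = 0.964.

power ≈ 0.96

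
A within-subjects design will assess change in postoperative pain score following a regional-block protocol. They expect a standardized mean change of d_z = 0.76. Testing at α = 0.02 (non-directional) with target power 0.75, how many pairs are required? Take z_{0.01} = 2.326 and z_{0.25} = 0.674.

n = 16 pairs

For a paired (one-sample on differences) test: n = ((z_{α/2} + z_β) / d)².
z_{α/2} + z_β = 2.326 + 0.674 = 3.000.
n = (3.000 / 0.76)² = 3.947² = 15.58.
Round up.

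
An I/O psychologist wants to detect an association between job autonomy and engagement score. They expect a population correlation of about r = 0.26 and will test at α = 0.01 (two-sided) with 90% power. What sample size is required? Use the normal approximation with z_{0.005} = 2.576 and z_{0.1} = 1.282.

n = 214

Fisher's z: C = ½·ln((1+r)/(1−r)) = ½·ln(1.7027) = 0.2661.
n = ((z_{α/2} + z_β)/C)² + 3.
(2.576 + 1.282) / 0.2661 = 3.858 / 0.2661 = 14.498.
n = 14.498² + 3 = 210.20 + 3 = 213.2.
Round up.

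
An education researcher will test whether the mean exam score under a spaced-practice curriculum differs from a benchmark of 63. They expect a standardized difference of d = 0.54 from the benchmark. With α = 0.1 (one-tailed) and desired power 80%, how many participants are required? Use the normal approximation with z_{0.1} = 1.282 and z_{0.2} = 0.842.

n = 16

For a one-sample test: n = ((z_{α} + z_β) / d)².
z_{α} + z_β = 1.282 + 0.842 = 2.124.
n = (2.124 / 0.54)² = 3.933² = 15.47.
Round up.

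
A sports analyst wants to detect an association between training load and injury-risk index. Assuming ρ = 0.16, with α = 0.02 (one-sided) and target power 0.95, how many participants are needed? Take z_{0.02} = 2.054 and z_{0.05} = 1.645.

Fisher's z: C = ½·ln((1+r)/(1−r)) = ½·ln(1.3810) = 0.1614.
n = ((z_{α} + z_β)/C)² + 3.
(2.054 + 1.645) / 0.1614 = 3.699 / 0.1614 = 22.918.
n = 22.918² + 3 = 525.24 + 3 = 528.2.
Round up.

n = 529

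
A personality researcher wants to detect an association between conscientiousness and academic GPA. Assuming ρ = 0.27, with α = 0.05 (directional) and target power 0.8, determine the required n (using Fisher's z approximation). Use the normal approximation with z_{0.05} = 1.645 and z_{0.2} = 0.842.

n = 84

Fisher's z: C = ½·ln((1+r)/(1−r)) = ½·ln(1.7397) = 0.2769.
n = ((z_{α} + z_β)/C)² + 3.
(1.645 + 0.842) / 0.2769 = 2.487 / 0.2769 = 8.982.
n = 8.982² + 3 = 80.67 + 3 = 83.7.
Round up.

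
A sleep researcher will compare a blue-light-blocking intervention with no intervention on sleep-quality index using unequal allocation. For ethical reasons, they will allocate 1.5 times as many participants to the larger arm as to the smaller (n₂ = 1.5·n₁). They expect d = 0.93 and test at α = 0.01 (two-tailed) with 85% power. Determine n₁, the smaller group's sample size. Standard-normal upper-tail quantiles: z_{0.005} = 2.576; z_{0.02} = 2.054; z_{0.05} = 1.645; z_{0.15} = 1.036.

n₁ = 26

With allocation ratio k = n₂/n₁ = 1.5, Var(x̄₁−x̄₂) = σ²(1/n₁ + 1/(k·n₁)) = σ²·(k+1)/(k·n₁).
So n₁ = (1 + 1/k)·((z_{α/2} + z_β)/d)² = 1.667 × (3.612/0.93)².
n₁ = 1.667 × 15.08 = 25.1.
Round up: n₁ = 26, giving n₂ = 1.5 × 26 = 39.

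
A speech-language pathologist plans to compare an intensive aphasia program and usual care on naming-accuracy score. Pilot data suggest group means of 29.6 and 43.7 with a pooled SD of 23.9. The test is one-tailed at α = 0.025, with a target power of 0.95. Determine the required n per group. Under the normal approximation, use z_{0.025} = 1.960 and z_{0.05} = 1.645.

Cohen's d = |M₁ − M₂| / SD_pooled = |29.6 − 43.7| / 23.9 = 14.1 / 23.9 = 0.590.
For two independent groups with equal n: n = 2·((z_{α} + z_β) / d)².
z_{α} + z_β = 1.960 + 1.645 = 3.605.
n = 2 × (3.605 / 0.590)² = 2 × 6.110² = 2 × 37.33 = 74.7.
Round up to the next whole participant.

n = 75 per group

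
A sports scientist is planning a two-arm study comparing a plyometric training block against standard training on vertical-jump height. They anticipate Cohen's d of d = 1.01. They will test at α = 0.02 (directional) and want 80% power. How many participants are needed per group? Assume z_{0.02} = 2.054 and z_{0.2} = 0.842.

n = 17 per group

For two independent groups with equal n: n = 2·((z_{α} + z_β) / d)².
z_{α} + z_β = 2.054 + 0.842 = 2.896.
n = 2 × (2.896 / 1.01)² = 2 × 2.867² = 2 × 8.22 = 16.4.
Round up to the next whole participant.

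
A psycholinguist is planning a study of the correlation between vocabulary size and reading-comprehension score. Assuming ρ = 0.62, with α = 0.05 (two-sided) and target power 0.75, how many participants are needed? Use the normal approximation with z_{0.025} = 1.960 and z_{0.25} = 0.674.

Fisher's z: C = ½·ln((1+r)/(1−r)) = ½·ln(4.2632) = 0.7250.
n = ((z_{α/2} + z_β)/C)² + 3.
(1.960 + 0.674) / 0.7250 = 2.634 / 0.7250 = 3.633.
n = 3.633² + 3 = 13.20 + 3 = 16.2.
Round up.

n = 17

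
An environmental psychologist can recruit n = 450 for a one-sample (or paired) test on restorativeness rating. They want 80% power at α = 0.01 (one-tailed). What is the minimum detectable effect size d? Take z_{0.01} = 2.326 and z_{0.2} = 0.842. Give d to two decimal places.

d_min ≈ 0.15

For a single sample (or paired design) of n = 450: d_min = (z_{α} + z_β)/√n.
z-sum = 2.326 + 0.842 = 3.168.
d_min = 3.168 / √450 = 3.168 / 21.213 = 0.149.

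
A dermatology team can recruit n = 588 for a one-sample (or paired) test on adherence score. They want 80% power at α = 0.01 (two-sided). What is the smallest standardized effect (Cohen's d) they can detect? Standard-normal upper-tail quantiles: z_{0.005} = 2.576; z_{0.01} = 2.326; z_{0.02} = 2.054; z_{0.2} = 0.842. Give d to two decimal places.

d_min ≈ 0.14

For a single sample (or paired design) of n = 588: d_min = (z_{α/2} + z_β)/√n.
z-sum = 2.576 + 0.842 = 3.418.
d_min = 3.418 / √588 = 3.418 / 24.249 = 0.141.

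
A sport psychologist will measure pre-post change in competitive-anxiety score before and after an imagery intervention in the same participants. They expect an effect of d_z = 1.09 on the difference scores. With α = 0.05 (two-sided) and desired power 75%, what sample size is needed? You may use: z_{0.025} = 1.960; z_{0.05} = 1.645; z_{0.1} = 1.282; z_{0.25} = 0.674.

For a paired (one-sample on differences) test: n = ((z_{α/2} + z_β) / d)².
z_{α/2} + z_β = 1.960 + 0.674 = 2.634.
n = (2.634 / 1.09)² = 2.417² = 5.84.
Round up.

n = 6 pairs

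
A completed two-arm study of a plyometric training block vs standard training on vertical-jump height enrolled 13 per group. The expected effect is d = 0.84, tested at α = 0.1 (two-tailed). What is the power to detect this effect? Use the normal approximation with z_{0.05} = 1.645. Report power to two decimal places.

For two equal groups, power = Φ(d·√(n/2) − z_{α/2}).
d·√(n/2) = 0.84 × √(13/2) = 0.84 × 2.550 = 2.142.
z_β = 2.142 − 1.645 = 0.497.
Power = Φ(0.497) = 0.690.

power ≈ 0.69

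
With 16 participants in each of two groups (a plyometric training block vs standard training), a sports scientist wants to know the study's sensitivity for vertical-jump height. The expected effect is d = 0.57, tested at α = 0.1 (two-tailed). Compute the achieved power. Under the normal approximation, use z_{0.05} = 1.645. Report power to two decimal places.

power ≈ 0.49

For two equal groups, power = Φ(d·√(n/2) − z_{α/2}).
d·√(n/2) = 0.57 × √(16/2) = 0.57 × 2.828 = 1.612.
z_β = 1.612 − 1.645 = -0.033.
Power = Φ(-0.033) = 0.487.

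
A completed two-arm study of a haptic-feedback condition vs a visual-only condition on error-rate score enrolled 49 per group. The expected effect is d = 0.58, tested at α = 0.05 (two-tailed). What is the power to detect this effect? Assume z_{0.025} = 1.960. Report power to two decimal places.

power ≈ 0.82

For two equal groups, power = Φ(d·√(n/2) − z_{α/2}).
d·√(n/2) = 0.58 × √(49/2) = 0.58 × 4.950 = 2.871.
z_β = 2.871 − 1.960 = 0.911.
Power = Φ(0.911) = 0.819.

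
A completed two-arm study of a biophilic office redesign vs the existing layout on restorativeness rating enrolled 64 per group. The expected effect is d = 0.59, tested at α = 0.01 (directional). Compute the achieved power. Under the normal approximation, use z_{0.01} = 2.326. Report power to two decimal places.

power ≈ 0.84

For two equal groups, power = Φ(d·√(n/2) − z_{α}).
d·√(n/2) = 0.59 × √(64/2) = 0.59 × 5.657 = 3.338.
z_β = 3.338 − 2.326 = 1.012.
Power = Φ(1.012) = 0.844.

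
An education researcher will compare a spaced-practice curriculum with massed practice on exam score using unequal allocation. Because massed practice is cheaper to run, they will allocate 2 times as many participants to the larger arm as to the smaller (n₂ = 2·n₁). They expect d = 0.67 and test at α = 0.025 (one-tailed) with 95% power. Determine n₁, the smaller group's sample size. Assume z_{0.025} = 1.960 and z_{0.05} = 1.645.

With allocation ratio k = n₂/n₁ = 2, Var(x̄₁−x̄₂) = σ²(1/n₁ + 1/(k·n₁)) = σ²·(k+1)/(k·n₁).
So n₁ = (1 + 1/k)·((z_{α} + z_β)/d)² = 1.500 × (3.605/0.67)².
n₁ = 1.500 × 28.95 = 43.4.
Round up: n₁ = 44, giving n₂ = 2 × 44 = 88.

n₁ = 44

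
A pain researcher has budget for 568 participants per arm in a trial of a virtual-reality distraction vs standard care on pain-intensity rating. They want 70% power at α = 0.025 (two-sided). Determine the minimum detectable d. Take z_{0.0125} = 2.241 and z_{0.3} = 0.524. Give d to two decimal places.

For two independent groups of n = 568 each: d_min = (z_{α/2} + z_β)·√(2/n).
z-sum = 2.241 + 0.524 = 2.765.
d_min = 2.765 × √(2/568) = 2.765 × 0.0593 = 0.164.

d_min ≈ 0.16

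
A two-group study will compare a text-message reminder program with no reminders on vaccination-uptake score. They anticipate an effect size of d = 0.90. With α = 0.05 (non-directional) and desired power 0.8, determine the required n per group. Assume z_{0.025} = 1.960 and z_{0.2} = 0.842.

n = 20 per group

For two independent groups with equal n: n = 2·((z_{α/2} + z_β) / d)².
z_{α/2} + z_β = 1.960 + 0.842 = 2.802.
n = 2 × (2.802 / 0.90)² = 2 × 3.113² = 2 × 9.69 = 19.4.
Round up to the next whole participant.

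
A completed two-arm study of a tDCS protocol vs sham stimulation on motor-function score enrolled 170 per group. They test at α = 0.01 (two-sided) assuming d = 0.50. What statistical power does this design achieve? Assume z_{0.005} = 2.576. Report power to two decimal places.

For two equal groups, power = Φ(d·√(n/2) − z_{α/2}).
d·√(n/2) = 0.50 × √(170/2) = 0.50 × 9.220 = 4.610.
z_β = 4.610 − 2.576 = 2.034.
Power = Φ(2.034) = 0.979.

power ≈ 0.98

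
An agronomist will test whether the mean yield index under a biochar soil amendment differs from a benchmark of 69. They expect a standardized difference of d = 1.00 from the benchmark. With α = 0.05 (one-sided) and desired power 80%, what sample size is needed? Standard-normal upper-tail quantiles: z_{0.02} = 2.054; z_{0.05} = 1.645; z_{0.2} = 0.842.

For a one-sample test: n = ((z_{α} + z_β) / d)².
z_{α} + z_β = 1.645 + 0.842 = 2.487.
n = (2.487 / 1.00)² = 2.487² = 6.19.
Round up.

n = 7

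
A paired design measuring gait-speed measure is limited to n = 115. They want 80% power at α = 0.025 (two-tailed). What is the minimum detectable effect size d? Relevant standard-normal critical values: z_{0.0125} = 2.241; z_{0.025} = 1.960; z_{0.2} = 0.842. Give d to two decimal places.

For a single sample (or paired design) of n = 115: d_min = (z_{α/2} + z_β)/√n.
z-sum = 2.241 + 0.842 = 3.083.
d_min = 3.083 / √115 = 3.083 / 10.724 = 0.287.

d_min ≈ 0.29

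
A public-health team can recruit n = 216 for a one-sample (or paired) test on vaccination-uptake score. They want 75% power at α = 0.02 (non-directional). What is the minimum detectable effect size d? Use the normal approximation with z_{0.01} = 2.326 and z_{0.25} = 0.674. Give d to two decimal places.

d_min ≈ 0.20

For a single sample (or paired design) of n = 216: d_min = (z_{α/2} + z_β)/√n.
z-sum = 2.326 + 0.674 = 3.000.
d_min = 3.000 / √216 = 3.000 / 14.697 = 0.204.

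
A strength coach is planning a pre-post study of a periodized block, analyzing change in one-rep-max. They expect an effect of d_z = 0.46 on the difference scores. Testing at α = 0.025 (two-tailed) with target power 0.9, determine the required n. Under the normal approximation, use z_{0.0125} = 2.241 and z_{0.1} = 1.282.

n = 59 pairs

For a paired (one-sample on differences) test: n = ((z_{α/2} + z_β) / d)².
z_{α/2} + z_β = 2.241 + 1.282 = 3.523.
n = (3.523 / 0.46)² = 7.659² = 58.66.
Round up.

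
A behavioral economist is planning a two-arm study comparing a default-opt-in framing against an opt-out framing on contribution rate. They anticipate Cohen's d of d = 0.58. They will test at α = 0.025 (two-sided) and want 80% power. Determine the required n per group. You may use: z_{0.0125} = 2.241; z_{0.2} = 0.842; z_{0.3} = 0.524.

For two independent groups with equal n: n = 2·((z_{α/2} + z_β) / d)².
z_{α/2} + z_β = 2.241 + 0.842 = 3.083.
n = 2 × (3.083 / 0.58)² = 2 × 5.316² = 2 × 28.25 = 56.5.
Round up to the next whole participant.

n = 57 per group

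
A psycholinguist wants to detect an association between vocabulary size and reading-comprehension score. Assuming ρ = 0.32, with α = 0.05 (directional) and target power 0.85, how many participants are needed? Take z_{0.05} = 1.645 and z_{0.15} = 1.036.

n = 69

Fisher's z: C = ½·ln((1+r)/(1−r)) = ½·ln(1.9412) = 0.3316.
n = ((z_{α} + z_β)/C)² + 3.
(1.645 + 1.036) / 0.3316 = 2.681 / 0.3316 = 8.085.
n = 8.085² + 3 = 65.37 + 3 = 68.4.
Round up.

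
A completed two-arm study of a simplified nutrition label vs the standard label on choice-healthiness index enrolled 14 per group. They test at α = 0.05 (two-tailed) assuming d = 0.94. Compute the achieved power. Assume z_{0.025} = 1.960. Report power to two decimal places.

power ≈ 0.70

For two equal groups, power = Φ(d·√(n/2) − z_{α/2}).
d·√(n/2) = 0.94 × √(14/2) = 0.94 × 2.646 = 2.487.
z_β = 2.487 − 1.960 = 0.527.
Power = Φ(0.527) = 0.701.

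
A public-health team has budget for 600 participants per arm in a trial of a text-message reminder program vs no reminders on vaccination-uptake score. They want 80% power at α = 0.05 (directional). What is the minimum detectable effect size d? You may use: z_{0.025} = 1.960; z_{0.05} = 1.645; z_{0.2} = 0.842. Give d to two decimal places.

d_min ≈ 0.14

For two independent groups of n = 600 each: d_min = (z_{α} + z_β)·√(2/n).
z-sum = 1.645 + 0.842 = 2.487.
d_min = 2.487 × √(2/600) = 2.487 × 0.0577 = 0.144.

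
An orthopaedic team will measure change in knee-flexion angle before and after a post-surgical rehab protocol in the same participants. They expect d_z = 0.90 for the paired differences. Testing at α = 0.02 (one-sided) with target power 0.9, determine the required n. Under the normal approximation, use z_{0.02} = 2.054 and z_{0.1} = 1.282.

For a paired (one-sample on differences) test: n = ((z_{α} + z_β) / d)².
z_{α} + z_β = 2.054 + 1.282 = 3.336.
n = (3.336 / 0.90)² = 3.707² = 13.74.
Round up.

n = 14 pairs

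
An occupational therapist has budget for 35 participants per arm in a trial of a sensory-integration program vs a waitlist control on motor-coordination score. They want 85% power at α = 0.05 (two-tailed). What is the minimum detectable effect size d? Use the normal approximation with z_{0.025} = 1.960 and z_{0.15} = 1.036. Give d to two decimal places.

For two independent groups of n = 35 each: d_min = (z_{α/2} + z_β)·√(2/n).
z-sum = 1.960 + 1.036 = 2.996.
d_min = 2.996 × √(2/35) = 2.996 × 0.2390 = 0.716.

d_min ≈ 0.72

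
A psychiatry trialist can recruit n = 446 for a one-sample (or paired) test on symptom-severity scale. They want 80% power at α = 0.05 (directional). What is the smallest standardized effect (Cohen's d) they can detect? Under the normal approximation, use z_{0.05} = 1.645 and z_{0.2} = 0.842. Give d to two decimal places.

d_min ≈ 0.12

For a single sample (or paired design) of n = 446: d_min = (z_{α} + z_β)/√n.
z-sum = 1.645 + 0.842 = 2.487.
d_min = 2.487 / √446 = 2.487 / 21.119 = 0.118.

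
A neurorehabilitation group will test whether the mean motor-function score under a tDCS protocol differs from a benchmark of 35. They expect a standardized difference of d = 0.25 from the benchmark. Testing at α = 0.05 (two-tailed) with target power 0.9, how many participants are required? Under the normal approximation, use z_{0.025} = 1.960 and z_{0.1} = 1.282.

n = 169

For a one-sample test: n = ((z_{α/2} + z_β) / d)².
z_{α/2} + z_β = 1.960 + 1.282 = 3.242.
n = (3.242 / 0.25)² = 12.968² = 168.17.
Round up.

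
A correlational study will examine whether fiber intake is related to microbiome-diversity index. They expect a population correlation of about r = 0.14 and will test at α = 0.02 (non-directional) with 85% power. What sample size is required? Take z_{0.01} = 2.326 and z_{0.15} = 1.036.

Fisher's z: C = ½·ln((1+r)/(1−r)) = ½·ln(1.3256) = 0.1409.
n = ((z_{α/2} + z_β)/C)² + 3.
(2.326 + 1.036) / 0.1409 = 3.362 / 0.1409 = 23.861.
n = 23.861² + 3 = 569.34 + 3 = 572.3.
Round up.

n = 573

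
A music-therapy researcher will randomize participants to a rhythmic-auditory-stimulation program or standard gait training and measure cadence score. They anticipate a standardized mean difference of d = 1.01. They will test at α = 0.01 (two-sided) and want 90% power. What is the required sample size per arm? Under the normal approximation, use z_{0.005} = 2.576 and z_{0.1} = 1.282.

n = 30 per group

For two independent groups with equal n: n = 2·((z_{α/2} + z_β) / d)².
z_{α/2} + z_β = 2.576 + 1.282 = 3.858.
n = 2 × (3.858 / 1.01)² = 2 × 3.820² = 2 × 14.59 = 29.2.
Round up to the next whole participant.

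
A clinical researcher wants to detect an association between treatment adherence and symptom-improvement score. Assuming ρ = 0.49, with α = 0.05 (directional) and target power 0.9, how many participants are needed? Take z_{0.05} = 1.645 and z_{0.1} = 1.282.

n = 33

Fisher's z: C = ½·ln((1+r)/(1−r)) = ½·ln(2.9216) = 0.5361.
n = ((z_{α} + z_β)/C)² + 3.
(1.645 + 1.282) / 0.5361 = 2.927 / 0.5361 = 5.460.
n = 5.460² + 3 = 29.81 + 3 = 32.8.
Round up.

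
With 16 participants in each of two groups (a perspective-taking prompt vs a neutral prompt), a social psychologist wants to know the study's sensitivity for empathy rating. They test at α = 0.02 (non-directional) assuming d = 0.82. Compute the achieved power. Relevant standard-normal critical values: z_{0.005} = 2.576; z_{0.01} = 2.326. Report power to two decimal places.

power ≈ 0.50

For two equal groups, power = Φ(d·√(n/2) − z_{α/2}).
d·√(n/2) = 0.82 × √(16/2) = 0.82 × 2.828 = 2.319.
z_β = 2.319 − 2.326 = -0.007.
Power = Φ(-0.007) = 0.497.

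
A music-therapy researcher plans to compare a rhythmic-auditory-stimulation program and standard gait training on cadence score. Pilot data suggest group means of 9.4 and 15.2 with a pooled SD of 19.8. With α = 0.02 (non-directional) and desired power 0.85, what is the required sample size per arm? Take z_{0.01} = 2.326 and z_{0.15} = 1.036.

Cohen's d = |M₁ − M₂| / SD_pooled = |9.4 − 15.2| / 19.8 = 5.8 / 19.8 = 0.293.
For two independent groups with equal n: n = 2·((z_{α/2} + z_β) / d)².
z_{α/2} + z_β = 2.326 + 1.036 = 3.362.
n = 2 × (3.362 / 0.293)² = 2 × 11.474² = 2 × 131.66 = 263.3.
Round up to the next whole participant.

n = 264 per group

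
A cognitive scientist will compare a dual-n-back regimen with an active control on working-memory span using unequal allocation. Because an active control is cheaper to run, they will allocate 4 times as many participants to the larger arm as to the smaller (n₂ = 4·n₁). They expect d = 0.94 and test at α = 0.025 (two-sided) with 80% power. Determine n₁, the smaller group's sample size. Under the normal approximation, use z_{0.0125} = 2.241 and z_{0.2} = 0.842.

n₁ = 14

With allocation ratio k = n₂/n₁ = 4, Var(x̄₁−x̄₂) = σ²(1/n₁ + 1/(k·n₁)) = σ²·(k+1)/(k·n₁).
So n₁ = (1 + 1/k)·((z_{α/2} + z_β)/d)² = 1.250 × (3.083/0.94)².
n₁ = 1.250 × 10.76 = 13.4.
Round up: n₁ = 14, giving n₂ = 4 × 14 = 56.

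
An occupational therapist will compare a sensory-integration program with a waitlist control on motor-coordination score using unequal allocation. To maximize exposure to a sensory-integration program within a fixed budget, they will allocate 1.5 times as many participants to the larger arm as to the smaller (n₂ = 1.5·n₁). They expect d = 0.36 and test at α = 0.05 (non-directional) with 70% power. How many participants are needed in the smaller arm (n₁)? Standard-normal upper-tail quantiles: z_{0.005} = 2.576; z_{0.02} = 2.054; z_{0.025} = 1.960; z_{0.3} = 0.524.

With allocation ratio k = n₂/n₁ = 1.5, Var(x̄₁−x̄₂) = σ²(1/n₁ + 1/(k·n₁)) = σ²·(k+1)/(k·n₁).
So n₁ = (1 + 1/k)·((z_{α/2} + z_β)/d)² = 1.667 × (2.484/0.36)².
n₁ = 1.667 × 47.61 = 79.4.
Round up: n₁ = 80, giving n₂ = 1.5 × 80 = 120.

n₁ = 80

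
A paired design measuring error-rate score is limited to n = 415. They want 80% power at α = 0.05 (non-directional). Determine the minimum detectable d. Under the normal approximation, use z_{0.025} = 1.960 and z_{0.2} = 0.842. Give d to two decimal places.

For a single sample (or paired design) of n = 415: d_min = (z_{α/2} + z_β)/√n.
z-sum = 1.960 + 0.842 = 2.802.
d_min = 2.802 / √415 = 2.802 / 20.372 = 0.138.

d_min ≈ 0.14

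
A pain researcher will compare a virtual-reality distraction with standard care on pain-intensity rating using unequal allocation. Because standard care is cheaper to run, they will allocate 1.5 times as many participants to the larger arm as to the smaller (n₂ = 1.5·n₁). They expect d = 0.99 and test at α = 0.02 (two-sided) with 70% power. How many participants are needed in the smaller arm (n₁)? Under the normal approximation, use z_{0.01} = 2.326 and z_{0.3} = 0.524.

n₁ = 14

With allocation ratio k = n₂/n₁ = 1.5, Var(x̄₁−x̄₂) = σ²(1/n₁ + 1/(k·n₁)) = σ²·(k+1)/(k·n₁).
So n₁ = (1 + 1/k)·((z_{α/2} + z_β)/d)² = 1.667 × (2.850/0.99)².
n₁ = 1.667 × 8.29 = 13.8.
Round up: n₁ = 14, giving n₂ = 1.5 × 14 = 21.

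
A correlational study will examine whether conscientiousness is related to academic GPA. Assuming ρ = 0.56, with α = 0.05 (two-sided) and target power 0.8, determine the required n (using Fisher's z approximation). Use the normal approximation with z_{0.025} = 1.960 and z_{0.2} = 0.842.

Fisher's z: C = ½·ln((1+r)/(1−r)) = ½·ln(3.5455) = 0.6328.
n = ((z_{α/2} + z_β)/C)² + 3.
(1.960 + 0.842) / 0.6328 = 2.802 / 0.6328 = 4.428.
n = 4.428² + 3 = 19.61 + 3 = 22.6.
Round up.

n = 23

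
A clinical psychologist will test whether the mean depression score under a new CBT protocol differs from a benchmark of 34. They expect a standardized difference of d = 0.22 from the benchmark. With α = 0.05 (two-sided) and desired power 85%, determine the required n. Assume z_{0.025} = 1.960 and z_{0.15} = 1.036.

n = 186

For a one-sample test: n = ((z_{α/2} + z_β) / d)².
z_{α/2} + z_β = 1.960 + 1.036 = 2.996.
n = (2.996 / 0.22)² = 13.618² = 185.45.
Round up.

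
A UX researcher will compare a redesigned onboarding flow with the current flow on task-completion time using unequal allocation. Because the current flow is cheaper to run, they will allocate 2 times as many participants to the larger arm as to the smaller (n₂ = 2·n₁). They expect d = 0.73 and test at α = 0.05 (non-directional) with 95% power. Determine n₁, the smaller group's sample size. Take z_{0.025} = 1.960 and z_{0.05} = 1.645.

n₁ = 37

With allocation ratio k = n₂/n₁ = 2, Var(x̄₁−x̄₂) = σ²(1/n₁ + 1/(k·n₁)) = σ²·(k+1)/(k·n₁).
So n₁ = (1 + 1/k)·((z_{α/2} + z_β)/d)² = 1.500 × (3.605/0.73)².
n₁ = 1.500 × 24.39 = 36.6.
Round up: n₁ = 37, giving n₂ = 2 × 37 = 74.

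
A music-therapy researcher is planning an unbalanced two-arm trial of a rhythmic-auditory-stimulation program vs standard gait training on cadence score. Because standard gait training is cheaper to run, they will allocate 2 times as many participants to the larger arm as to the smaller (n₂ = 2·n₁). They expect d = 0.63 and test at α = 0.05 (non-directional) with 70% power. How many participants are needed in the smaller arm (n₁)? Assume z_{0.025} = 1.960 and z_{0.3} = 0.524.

n₁ = 24

With allocation ratio k = n₂/n₁ = 2, Var(x̄₁−x̄₂) = σ²(1/n₁ + 1/(k·n₁)) = σ²·(k+1)/(k·n₁).
So n₁ = (1 + 1/k)·((z_{α/2} + z_β)/d)² = 1.500 × (2.484/0.63)².
n₁ = 1.500 × 15.55 = 23.3.
Round up: n₁ = 24, giving n₂ = 2 × 24 = 48.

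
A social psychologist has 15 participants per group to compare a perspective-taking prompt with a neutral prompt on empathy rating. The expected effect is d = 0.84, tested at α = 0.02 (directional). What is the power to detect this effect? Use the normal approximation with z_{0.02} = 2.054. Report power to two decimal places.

power ≈ 0.60

For two equal groups, power = Φ(d·√(n/2) − z_{α}).
d·√(n/2) = 0.84 × √(15/2) = 0.84 × 2.739 = 2.300.
z_β = 2.300 − 2.054 = 0.246.
Power = Φ(0.246) = 0.597.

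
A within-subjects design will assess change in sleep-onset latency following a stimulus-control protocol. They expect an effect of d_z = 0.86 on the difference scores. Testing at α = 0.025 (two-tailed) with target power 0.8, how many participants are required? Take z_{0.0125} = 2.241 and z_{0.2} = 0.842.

n = 13 pairs

For a paired (one-sample on differences) test: n = ((z_{α/2} + z_β) / d)².
z_{α/2} + z_β = 2.241 + 0.842 = 3.083.
n = (3.083 / 0.86)² = 3.585² = 12.85.
Round up.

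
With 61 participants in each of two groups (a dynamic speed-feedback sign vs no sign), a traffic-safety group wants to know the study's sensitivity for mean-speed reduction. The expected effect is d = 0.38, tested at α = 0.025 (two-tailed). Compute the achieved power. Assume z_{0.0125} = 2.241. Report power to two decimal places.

For two equal groups, power = Φ(d·√(n/2) − z_{α/2}).
d·√(n/2) = 0.38 × √(61/2) = 0.38 × 5.523 = 2.099.
z_β = 2.099 − 2.241 = -0.142.
Power = Φ(-0.142) = 0.443.

power ≈ 0.44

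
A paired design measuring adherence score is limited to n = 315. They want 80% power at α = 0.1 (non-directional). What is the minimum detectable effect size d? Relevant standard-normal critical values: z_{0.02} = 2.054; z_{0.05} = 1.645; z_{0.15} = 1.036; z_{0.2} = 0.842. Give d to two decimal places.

For a single sample (or paired design) of n = 315: d_min = (z_{α/2} + z_β)/√n.
z-sum = 1.645 + 0.842 = 2.487.
d_min = 2.487 / √315 = 2.487 / 17.748 = 0.140.

d_min ≈ 0.14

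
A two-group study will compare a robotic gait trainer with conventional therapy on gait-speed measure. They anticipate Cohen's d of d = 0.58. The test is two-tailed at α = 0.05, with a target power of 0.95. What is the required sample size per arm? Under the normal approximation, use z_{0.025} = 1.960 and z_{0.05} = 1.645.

For two independent groups with equal n: n = 2·((z_{α/2} + z_β) / d)².
z_{α/2} + z_β = 1.960 + 1.645 = 3.605.
n = 2 × (3.605 / 0.58)² = 2 × 6.216² = 2 × 38.63 = 77.3.
Round up to the next whole participant.

n = 78 per group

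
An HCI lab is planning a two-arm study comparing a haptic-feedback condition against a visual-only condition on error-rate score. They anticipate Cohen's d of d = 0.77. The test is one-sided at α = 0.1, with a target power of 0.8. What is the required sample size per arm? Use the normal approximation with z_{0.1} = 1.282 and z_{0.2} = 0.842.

For two independent groups with equal n: n = 2·((z_{α} + z_β) / d)².
z_{α} + z_β = 1.282 + 0.842 = 2.124.
n = 2 × (2.124 / 0.77)² = 2 × 2.758² = 2 × 7.61 = 15.2.
Round up to the next whole participant.

n = 16 per group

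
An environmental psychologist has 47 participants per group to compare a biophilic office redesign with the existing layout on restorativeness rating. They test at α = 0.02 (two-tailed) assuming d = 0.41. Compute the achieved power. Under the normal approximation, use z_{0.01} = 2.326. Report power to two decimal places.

power ≈ 0.37

For two equal groups, power = Φ(d·√(n/2) − z_{α/2}).
d·√(n/2) = 0.41 × √(47/2) = 0.41 × 4.848 = 1.988.
z_β = 1.988 − 2.326 = -0.338.
Power = Φ(-0.338) = 0.368.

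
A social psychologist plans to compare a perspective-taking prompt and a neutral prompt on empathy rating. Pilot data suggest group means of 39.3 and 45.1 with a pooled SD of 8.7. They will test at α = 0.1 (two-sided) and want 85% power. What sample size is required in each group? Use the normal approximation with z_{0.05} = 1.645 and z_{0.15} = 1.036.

n = 33 per group

Cohen's d = |M₁ − M₂| / SD_pooled = |39.3 − 45.1| / 8.7 = 5.8 / 8.7 = 0.667.
For two independent groups with equal n: n = 2·((z_{α/2} + z_β) / d)².
z_{α/2} + z_β = 1.645 + 1.036 = 2.681.
n = 2 × (2.681 / 0.667)² = 2 × 4.019² = 2 × 16.16 = 32.3.
Round up to the next whole participant.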